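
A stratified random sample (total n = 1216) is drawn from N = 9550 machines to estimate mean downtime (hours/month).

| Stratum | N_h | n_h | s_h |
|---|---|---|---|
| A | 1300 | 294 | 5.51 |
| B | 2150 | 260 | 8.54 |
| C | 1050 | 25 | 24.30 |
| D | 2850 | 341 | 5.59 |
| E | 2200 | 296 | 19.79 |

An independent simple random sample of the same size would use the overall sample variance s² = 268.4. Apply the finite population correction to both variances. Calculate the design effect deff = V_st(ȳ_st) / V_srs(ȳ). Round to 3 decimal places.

V̂(ȳ_st) = Σ W_h² (1 − n_h/N_h) s_h²/n_h, with W_h = N_h/N and N = 9550:
  stratum A: (1300/9550)²·(1 − 294/1300)·5.51²/294 = 0.00148078
  stratum B: (2150/9550)²·(1 − 260/2150)·8.54²/260 = 0.0124979
  stratum C: (1050/9550)²·(1 − 25/1050)·24.30²/25 = 0.278727
  stratum D: (2850/9550)²·(1 − 341/2850)·5.59²/341 = 0.00718469
  stratum E: (2200/9550)²·(1 − 296/2200)·19.79²/296 = 0.0607691
V_st = 0.360659
V_srs = (1 − 1216/9550)·268.4/1216 = 0.192619
deff = V_st / V_srs = 0.360659/0.192619 = 1.8724

deff ≈ 1.872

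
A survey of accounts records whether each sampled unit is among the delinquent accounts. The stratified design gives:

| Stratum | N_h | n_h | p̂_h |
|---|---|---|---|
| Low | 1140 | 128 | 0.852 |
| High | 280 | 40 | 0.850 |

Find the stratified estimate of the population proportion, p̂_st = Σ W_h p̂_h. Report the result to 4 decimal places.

N = 1420; stratum weights W_h = N_h/N.
p̂_st = Σ W_h p̂_h = (1140·0.852 + 280·0.850)/1420 = 0.85161

p̂_st ≈ 0.8516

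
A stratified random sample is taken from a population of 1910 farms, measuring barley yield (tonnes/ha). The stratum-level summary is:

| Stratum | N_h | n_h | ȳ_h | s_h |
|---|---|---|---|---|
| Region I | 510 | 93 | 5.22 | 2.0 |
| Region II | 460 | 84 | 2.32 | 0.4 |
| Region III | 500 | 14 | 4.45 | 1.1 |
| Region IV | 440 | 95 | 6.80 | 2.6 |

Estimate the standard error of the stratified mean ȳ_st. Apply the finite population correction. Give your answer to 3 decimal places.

V̂(ȳ_st) = Σ W_h² (1 − n_h/N_h) s_h²/n_h, with W_h = N_h/N and N = 1910:
  stratum Region I: (510/1910)²·(1 − 93/510)·2.0²/93 = 0.00250736
  stratum Region II: (460/1910)²·(1 − 84/460)·0.4²/84 = 9.03066e-05
  stratum Region III: (500/1910)²·(1 − 14/500)·1.1²/14 = 0.00575701
  stratum Region IV: (440/1910)²·(1 − 95/440)·2.6²/95 = 0.00296093
V̂(ȳ_st) = 0.0113156
SE(ȳ_st) = √0.0113156 = 0.106375

SE(ȳ_st) ≈ 0.106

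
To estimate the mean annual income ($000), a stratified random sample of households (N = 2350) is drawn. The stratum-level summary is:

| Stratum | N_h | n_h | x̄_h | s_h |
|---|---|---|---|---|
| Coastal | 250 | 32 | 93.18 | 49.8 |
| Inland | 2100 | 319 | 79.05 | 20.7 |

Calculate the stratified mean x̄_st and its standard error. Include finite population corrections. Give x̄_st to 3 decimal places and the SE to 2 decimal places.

x̄_st = Σ W_h x̄_h = (250·93.18 + 2100·79.05)/2350 = 80.55319
V̂(x̄_st) = Σ W_h² (1 − n_h/N_h) s_h²/n_h, with W_h = N_h/N and N = 2350:
  stratum Coastal: (250/2350)²·(1 − 32/250)·49.8²/32 = 0.764838
  stratum Inland: (2100/2350)²·(1 − 319/2100)·20.7²/319 = 0.909699
V̂(x̄_st) = 1.67454
SE(x̄_st) = √1.67454 = 1.29404

x̄_st ≈ 80.553, SE ≈ 1.29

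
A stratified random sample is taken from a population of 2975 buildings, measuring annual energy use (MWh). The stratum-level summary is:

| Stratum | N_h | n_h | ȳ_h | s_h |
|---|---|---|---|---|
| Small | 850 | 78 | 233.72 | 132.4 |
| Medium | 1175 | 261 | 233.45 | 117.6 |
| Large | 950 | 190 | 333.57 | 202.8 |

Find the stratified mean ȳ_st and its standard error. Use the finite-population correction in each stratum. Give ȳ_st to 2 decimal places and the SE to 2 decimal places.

ȳ_st = Σ W_h ȳ_h = (850·233.72 + 1175·233.45 + 950·333.57)/2975 = 265.49824
V̂(ȳ_st) = Σ W_h² (1 − n_h/N_h) s_h²/n_h, with W_h = N_h/N and N = 2975:
  stratum Small: (850/2975)²·(1 − 78/850)·132.4²/78 = 16.6626
  stratum Medium: (1175/2975)²·(1 − 261/1175)·117.6²/261 = 6.4296
  stratum Large: (950/2975)²·(1 − 190/950)·202.8²/190 = 17.6582
V̂(ȳ_st) = 40.7504
SE(ȳ_st) = √40.7504 = 6.3836

ȳ_st ≈ 265.50, SE ≈ 6.38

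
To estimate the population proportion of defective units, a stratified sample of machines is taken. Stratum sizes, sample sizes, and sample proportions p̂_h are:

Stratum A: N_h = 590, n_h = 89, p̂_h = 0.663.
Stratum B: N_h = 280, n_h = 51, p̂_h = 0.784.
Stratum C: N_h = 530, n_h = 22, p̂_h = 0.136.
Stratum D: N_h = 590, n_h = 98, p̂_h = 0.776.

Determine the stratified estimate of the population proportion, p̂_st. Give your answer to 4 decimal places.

p̂_st ≈ 0.5732

N = 1990; stratum weights W_h = N_h/N.
p̂_st = Σ W_h p̂_h = (590·0.663 + 280·0.784 + 530·0.136 + 590·0.776)/1990 = 0.57317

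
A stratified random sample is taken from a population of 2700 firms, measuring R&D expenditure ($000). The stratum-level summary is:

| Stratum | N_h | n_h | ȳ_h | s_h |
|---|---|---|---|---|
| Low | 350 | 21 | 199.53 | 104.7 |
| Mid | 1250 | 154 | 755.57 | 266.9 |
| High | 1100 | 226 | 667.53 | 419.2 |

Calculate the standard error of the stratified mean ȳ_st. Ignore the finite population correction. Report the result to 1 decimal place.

SE(ȳ_st) ≈ 15.4

V̂(ȳ_st) = Σ W_h² s_h²/n_h, with W_h = N_h/N and N = 2700:
  stratum Low: (350/2700)²·104.7²/21 = 8.77168
  stratum Mid: (1250/2700)²·266.9²/154 = 99.1446
  stratum High: (1100/2700)²·419.2²/226 = 129.06
V̂(ȳ_st) = 236.976
SE(ȳ_st) = √236.976 = 15.394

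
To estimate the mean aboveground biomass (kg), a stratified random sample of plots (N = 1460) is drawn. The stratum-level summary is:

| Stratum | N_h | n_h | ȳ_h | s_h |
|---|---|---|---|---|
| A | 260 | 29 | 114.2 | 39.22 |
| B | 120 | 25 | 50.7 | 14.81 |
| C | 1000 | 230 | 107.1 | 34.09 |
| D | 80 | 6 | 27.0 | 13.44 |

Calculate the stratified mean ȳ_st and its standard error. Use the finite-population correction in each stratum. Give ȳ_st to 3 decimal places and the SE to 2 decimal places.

ȳ_st ≈ 99.340, SE ≈ 1.86

ȳ_st = Σ W_h ȳ_h = (260·114.2 + 120·50.7 + 1000·107.1 + 80·27.0)/1460 = 99.33973
V̂(ȳ_st) = Σ W_h² (1 − n_h/N_h) s_h²/n_h, with W_h = N_h/N and N = 1460:
  stratum A: (260/1460)²·(1 − 29/260)·39.22²/29 = 1.4945
  stratum B: (120/1460)²·(1 − 25/120)·14.81²/25 = 0.0469212
  stratum C: (1000/1460)²·(1 − 230/1000)·34.09²/230 = 1.8252
  stratum D: (80/1460)²·(1 − 6/80)·13.44²/6 = 0.083611
V̂(ȳ_st) = 3.45024
SE(ȳ_st) = √3.45024 = 1.85748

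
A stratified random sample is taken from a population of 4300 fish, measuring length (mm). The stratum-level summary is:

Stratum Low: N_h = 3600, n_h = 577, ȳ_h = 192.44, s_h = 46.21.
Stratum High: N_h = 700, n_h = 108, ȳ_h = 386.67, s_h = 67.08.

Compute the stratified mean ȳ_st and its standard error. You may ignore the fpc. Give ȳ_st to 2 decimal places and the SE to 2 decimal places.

ȳ_st = Σ W_h ȳ_h = (3600·192.44 + 700·386.67)/4300 = 224.05884
V̂(ȳ_st) = Σ W_h² s_h²/n_h, with W_h = N_h/N and N = 4300:
  stratum Low: (3600/4300)²·46.21²/577 = 2.59397
  stratum High: (700/4300)²·67.08²/108 = 1.10413
V̂(ȳ_st) = 3.6981
SE(ȳ_st) = √3.6981 = 1.92304

ȳ_st ≈ 224.06, SE ≈ 1.92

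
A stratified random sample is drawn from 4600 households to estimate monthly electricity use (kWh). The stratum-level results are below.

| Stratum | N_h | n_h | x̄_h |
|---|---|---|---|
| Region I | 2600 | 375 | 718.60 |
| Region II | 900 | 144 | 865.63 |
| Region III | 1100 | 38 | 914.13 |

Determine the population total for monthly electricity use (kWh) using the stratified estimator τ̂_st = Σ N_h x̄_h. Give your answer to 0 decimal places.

τ̂_st = Σ N_h x̄_h = 2600·718.60 + 900·865.63 + 1100·914.13 = 3652970

τ̂_st ≈ 3652970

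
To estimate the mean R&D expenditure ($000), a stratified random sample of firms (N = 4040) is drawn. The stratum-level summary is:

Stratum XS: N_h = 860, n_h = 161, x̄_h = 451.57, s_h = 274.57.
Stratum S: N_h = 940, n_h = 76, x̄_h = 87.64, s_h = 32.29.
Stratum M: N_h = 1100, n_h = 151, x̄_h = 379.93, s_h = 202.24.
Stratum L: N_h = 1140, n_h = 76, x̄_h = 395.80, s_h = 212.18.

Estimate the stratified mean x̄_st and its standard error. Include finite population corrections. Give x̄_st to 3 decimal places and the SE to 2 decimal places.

x̄_st ≈ 331.650, SE ≈ 8.90

x̄_st = Σ W_h x̄_h = (860·451.57 + 940·87.64 + 1100·379.93 + 1140·395.80)/4040 = 331.65020
V̂(x̄_st) = Σ W_h² (1 − n_h/N_h) s_h²/n_h, with W_h = N_h/N and N = 4040:
  stratum XS: (860/4040)²·(1 − 161/860)·274.57²/161 = 17.2462
  stratum S: (940/4040)²·(1 − 76/940)·32.29²/76 = 0.682655
  stratum M: (1100/4040)²·(1 − 151/1100)·202.24²/151 = 17.3242
  stratum L: (1140/4040)²·(1 − 76/1140)·212.18²/76 = 44.0229
V̂(x̄_st) = 79.276
SE(x̄_st) = √79.276 = 8.90371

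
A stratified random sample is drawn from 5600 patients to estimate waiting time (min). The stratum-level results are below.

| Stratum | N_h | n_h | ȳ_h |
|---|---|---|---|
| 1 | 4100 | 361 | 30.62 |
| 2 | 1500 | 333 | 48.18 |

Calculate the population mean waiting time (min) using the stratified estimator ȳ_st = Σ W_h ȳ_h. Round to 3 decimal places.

ȳ_st ≈ 35.324

N = Σ N_h = 5600. Stratum weights W_h = N_h/N.
ȳ_st = (4100·30.62 + 1500·48.18) / 5600 = 35.32357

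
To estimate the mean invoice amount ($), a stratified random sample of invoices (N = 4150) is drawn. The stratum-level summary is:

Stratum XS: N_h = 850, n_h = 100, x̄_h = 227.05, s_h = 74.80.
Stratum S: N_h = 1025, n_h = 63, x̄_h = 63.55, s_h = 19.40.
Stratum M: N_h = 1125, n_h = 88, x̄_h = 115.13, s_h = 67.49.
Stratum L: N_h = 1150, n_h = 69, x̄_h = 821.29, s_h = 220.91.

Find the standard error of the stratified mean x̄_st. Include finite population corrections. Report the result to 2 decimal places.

V̂(x̄_st) = Σ W_h² (1 − n_h/N_h) s_h²/n_h, with W_h = N_h/N and N = 4150:
  stratum XS: (850/4150)²·(1 − 100/850)·74.80²/100 = 2.07103
  stratum S: (1025/4150)²·(1 − 63/1025)·19.40²/63 = 0.342031
  stratum M: (1125/4150)²·(1 − 88/1125)·67.49²/88 = 3.50616
  stratum L: (1150/4150)²·(1 − 69/1150)·220.91²/69 = 51.0516
V̂(x̄_st) = 56.9708
SE(x̄_st) = √56.9708 = 7.5479

SE(x̄_st) ≈ 7.55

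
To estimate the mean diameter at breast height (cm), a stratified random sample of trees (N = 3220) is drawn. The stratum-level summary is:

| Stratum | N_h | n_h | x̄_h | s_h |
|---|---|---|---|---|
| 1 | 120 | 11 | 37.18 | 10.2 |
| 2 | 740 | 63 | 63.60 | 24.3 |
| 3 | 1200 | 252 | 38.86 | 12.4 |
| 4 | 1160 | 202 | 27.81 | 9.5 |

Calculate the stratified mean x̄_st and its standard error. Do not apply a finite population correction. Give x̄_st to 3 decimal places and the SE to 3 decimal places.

x̄_st = Σ W_h x̄_h = (120·37.18 + 740·63.60 + 1200·38.86 + 1160·27.81)/3220 = 40.50224
V̂(x̄_st) = Σ W_h² s_h²/n_h, with W_h = N_h/N and N = 3220:
  stratum 1: (120/3220)²·10.2²/11 = 0.0131359
  stratum 2: (740/3220)²·24.3²/63 = 0.495021
  stratum 3: (1200/3220)²·12.4²/252 = 0.084741
  stratum 4: (1160/3220)²·9.5²/202 = 0.0579829
V̂(x̄_st) = 0.650881
SE(x̄_st) = √0.650881 = 0.806772

x̄_st ≈ 40.502, SE ≈ 0.807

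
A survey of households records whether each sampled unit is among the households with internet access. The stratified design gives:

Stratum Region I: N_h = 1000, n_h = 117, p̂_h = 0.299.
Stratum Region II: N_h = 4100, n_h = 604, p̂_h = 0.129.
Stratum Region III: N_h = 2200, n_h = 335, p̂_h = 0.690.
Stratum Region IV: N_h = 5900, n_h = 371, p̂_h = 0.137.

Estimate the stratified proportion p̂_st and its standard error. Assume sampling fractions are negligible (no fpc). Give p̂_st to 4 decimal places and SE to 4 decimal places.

N = 13200; stratum weights W_h = N_h/N.
p̂_st = Σ W_h p̂_h = (1000·0.299 + 4100·0.129 + 2200·0.690 + 5900·0.137)/13200 = 0.23895
V̂(p̂_st) = Σ W_h² p̂_h(1−p̂_h)/(n_h−1):
  stratum Region I: (1000/13200)²·0.299·0.701/116 = 1.03701e-05
  stratum Region II: (4100/13200)²·0.129·0.871/603 = 1.79767e-05
  stratum Region III: (2200/13200)²·0.690·0.310/334 = 1.77894e-05
  stratum Region IV: (5900/13200)²·0.137·0.863/370 = 6.3839e-05
V̂(p̂_st) = 0.000109975; SE = √V̂ = 0.0104869

p̂_st ≈ 0.2390, SE ≈ 0.0105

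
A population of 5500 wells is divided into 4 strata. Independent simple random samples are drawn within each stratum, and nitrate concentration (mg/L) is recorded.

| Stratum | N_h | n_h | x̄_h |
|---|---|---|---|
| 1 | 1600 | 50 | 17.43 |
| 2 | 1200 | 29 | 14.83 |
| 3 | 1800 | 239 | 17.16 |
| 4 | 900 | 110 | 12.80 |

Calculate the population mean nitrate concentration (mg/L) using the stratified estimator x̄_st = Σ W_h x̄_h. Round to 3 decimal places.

N = Σ N_h = 5500. Stratum weights W_h = N_h/N.
x̄_st = (1600·17.43 + 1200·14.83 + 1800·17.16 + 900·12.80) / 5500 = 16.01673

x̄_st ≈ 16.017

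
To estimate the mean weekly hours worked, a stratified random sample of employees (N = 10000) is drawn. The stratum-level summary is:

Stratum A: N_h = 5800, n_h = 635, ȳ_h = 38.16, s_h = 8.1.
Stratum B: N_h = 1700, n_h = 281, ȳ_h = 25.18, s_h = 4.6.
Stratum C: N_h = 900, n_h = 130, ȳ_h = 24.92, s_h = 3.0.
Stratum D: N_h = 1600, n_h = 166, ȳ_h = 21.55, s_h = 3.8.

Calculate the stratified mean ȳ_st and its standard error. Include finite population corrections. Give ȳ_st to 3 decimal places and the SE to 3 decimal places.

ȳ_st ≈ 32.104, SE ≈ 0.188

ȳ_st = Σ W_h ȳ_h = (5800·38.16 + 1700·25.18 + 900·24.92 + 1600·21.55)/10000 = 32.10420
V̂(ȳ_st) = Σ W_h² (1 − n_h/N_h) s_h²/n_h, with W_h = N_h/N and N = 10000:
  stratum A: (5800/10000)²·(1 − 635/5800)·8.1²/635 = 0.0309524
  stratum B: (1700/10000)²·(1 − 281/1700)·4.6²/281 = 0.00181652
  stratum C: (900/10000)²·(1 − 130/900)·3.0²/130 = 0.000479769
  stratum D: (1600/10000)²·(1 − 166/1600)·3.8²/166 = 0.00199585
V̂(ȳ_st) = 0.0352446
SE(ȳ_st) = √0.0352446 = 0.187735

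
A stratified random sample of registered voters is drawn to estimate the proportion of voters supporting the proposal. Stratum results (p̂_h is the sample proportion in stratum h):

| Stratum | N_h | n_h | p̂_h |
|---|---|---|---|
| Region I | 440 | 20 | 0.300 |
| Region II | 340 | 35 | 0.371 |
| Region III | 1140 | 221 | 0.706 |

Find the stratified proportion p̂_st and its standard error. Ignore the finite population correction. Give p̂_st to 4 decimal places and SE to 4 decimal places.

N = 1920; stratum weights W_h = N_h/N.
p̂_st = Σ W_h p̂_h = (440·0.300 + 340·0.371 + 1140·0.706)/1920 = 0.55364
V̂(p̂_st) = Σ W_h² p̂_h(1−p̂_h)/(n_h−1):
  stratum Region I: (440/1920)²·0.300·0.700/19 = 0.000580455
  stratum Region II: (340/1920)²·0.371·0.629/34 = 0.000215229
  stratum Region III: (1140/1920)²·0.706·0.294/220 = 0.000332611
V̂(p̂_st) = 0.0011283; SE = √V̂ = 0.0335901

p̂_st ≈ 0.5536, SE ≈ 0.0336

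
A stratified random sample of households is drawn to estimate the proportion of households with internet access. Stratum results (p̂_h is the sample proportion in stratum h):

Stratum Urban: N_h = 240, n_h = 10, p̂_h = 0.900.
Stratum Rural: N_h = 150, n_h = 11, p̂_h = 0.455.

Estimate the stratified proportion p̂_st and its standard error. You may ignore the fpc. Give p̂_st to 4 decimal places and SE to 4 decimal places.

N = 390; stratum weights W_h = N_h/N.
p̂_st = Σ W_h p̂_h = (240·0.900 + 150·0.455)/390 = 0.72885
V̂(p̂_st) = Σ W_h² p̂_h(1−p̂_h)/(n_h−1):
  stratum Urban: (240/390)²·0.900·0.100/9 = 0.00378698
  stratum Rural: (150/390)²·0.455·0.545/10 = 0.00366827
V̂(p̂_st) = 0.00745525; SE = √V̂ = 0.0863438

p̂_st ≈ 0.7288, SE ≈ 0.0863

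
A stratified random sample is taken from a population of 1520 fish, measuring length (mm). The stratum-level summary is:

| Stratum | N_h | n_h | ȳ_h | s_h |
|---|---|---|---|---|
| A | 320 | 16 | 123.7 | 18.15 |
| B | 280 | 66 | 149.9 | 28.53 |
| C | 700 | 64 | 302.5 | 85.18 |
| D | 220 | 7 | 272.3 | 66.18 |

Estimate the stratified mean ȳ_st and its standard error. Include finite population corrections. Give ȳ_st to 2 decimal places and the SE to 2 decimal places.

ȳ_st ≈ 232.38, SE ≈ 5.98

ȳ_st = Σ W_h ȳ_h = (320·123.7 + 280·149.9 + 700·302.5 + 220·272.3)/1520 = 232.37632
V̂(ȳ_st) = Σ W_h² (1 − n_h/N_h) s_h²/n_h, with W_h = N_h/N and N = 1520:
  stratum A: (320/1520)²·(1 − 16/320)·18.15²/16 = 0.866901
  stratum B: (280/1520)²·(1 − 66/280)·28.53²/66 = 0.319848
  stratum C: (700/1520)²·(1 − 64/700)·85.18²/64 = 21.8456
  stratum D: (220/1520)²·(1 − 7/220)·66.18²/7 = 12.6903
V̂(ȳ_st) = 35.7226
SE(ȳ_st) = √35.7226 = 5.97684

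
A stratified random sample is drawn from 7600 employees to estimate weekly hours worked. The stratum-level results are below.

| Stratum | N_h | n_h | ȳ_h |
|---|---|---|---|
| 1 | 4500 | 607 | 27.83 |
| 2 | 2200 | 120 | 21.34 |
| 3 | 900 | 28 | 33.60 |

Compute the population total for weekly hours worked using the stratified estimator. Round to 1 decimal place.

τ̂_st = Σ N_h ȳ_h = 4500·27.83 + 2200·21.34 + 900·33.60 = 202423.0

τ̂_st ≈ 202423.0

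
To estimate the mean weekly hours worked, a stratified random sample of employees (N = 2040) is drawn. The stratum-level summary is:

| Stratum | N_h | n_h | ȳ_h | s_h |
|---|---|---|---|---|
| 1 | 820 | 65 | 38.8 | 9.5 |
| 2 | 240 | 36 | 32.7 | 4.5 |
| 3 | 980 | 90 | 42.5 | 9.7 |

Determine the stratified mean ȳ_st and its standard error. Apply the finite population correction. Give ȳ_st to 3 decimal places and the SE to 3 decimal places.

ȳ_st ≈ 39.860, SE ≈ 0.657

ȳ_st = Σ W_h ȳ_h = (820·38.8 + 240·32.7 + 980·42.5)/2040 = 39.85980
V̂(ȳ_st) = Σ W_h² (1 − n_h/N_h) s_h²/n_h, with W_h = N_h/N and N = 2040:
  stratum 1: (820/2040)²·(1 − 65/820)·9.5²/65 = 0.206554
  stratum 2: (240/2040)²·(1 − 36/240)·4.5²/36 = 0.00661765
  stratum 3: (980/2040)²·(1 − 90/980)·9.7²/90 = 0.219107
V̂(ȳ_st) = 0.432279
SE(ȳ_st) = √0.432279 = 0.657479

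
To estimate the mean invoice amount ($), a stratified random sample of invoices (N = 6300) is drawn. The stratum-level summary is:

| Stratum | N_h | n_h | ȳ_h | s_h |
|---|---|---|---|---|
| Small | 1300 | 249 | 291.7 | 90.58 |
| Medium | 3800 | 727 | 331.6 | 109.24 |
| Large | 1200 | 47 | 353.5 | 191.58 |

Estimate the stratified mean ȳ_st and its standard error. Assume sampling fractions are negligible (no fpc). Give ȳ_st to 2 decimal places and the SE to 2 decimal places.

ȳ_st ≈ 327.54, SE ≈ 5.98

ȳ_st = Σ W_h ȳ_h = (1300·291.7 + 3800·331.6 + 1200·353.5)/6300 = 327.53810
V̂(ȳ_st) = Σ W_h² s_h²/n_h, with W_h = N_h/N and N = 6300:
  stratum Small: (1300/6300)²·90.58²/249 = 1.40304
  stratum Medium: (3800/6300)²·109.24²/727 = 5.97193
  stratum Large: (1200/6300)²·191.58²/47 = 28.3324
V̂(ȳ_st) = 35.7074
SE(ȳ_st) = √35.7074 = 5.97557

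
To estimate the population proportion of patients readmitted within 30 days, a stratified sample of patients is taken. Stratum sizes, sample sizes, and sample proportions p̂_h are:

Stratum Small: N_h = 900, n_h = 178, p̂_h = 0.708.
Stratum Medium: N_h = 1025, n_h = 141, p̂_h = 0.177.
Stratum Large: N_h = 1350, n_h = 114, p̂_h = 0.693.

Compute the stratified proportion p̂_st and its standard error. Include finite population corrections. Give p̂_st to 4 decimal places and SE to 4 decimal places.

N = 3275; stratum weights W_h = N_h/N.
p̂_st = Σ W_h p̂_h = (900·0.708 + 1025·0.177 + 1350·0.693)/3275 = 0.53563
V̂(p̂_st) = Σ W_h² (1 − n_h/N_h) p̂_h(1−p̂_h)/(n_h−1):
  stratum Small: (900/3275)²·(1 − 178/900)·0.708·0.292/177 = 7.0762e-05
  stratum Medium: (1025/3275)²·(1 − 141/1025)·0.177·0.823/140 = 8.7902e-05
  stratum Large: (1350/3275)²·(1 − 114/1350)·0.693·0.307/113 = 0.000292902
V̂(p̂_st) = 0.000451566; SE = √V̂ = 0.0212501

p̂_st ≈ 0.5356, SE ≈ 0.0213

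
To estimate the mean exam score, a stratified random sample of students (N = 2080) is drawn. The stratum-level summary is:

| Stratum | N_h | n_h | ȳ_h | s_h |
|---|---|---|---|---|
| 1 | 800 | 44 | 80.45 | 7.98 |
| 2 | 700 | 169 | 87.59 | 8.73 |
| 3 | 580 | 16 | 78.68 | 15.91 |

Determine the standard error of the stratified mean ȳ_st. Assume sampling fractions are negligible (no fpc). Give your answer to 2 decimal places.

V̂(ȳ_st) = Σ W_h² s_h²/n_h, with W_h = N_h/N and N = 2080:
  stratum 1: (800/2080)²·7.98²/44 = 0.214095
  stratum 2: (700/2080)²·8.73²/169 = 0.0510753
  stratum 3: (580/2080)²·15.91²/16 = 1.23013
V̂(ȳ_st) = 1.4953
SE(ȳ_st) = √1.4953 = 1.22282

SE(ȳ_st) ≈ 1.22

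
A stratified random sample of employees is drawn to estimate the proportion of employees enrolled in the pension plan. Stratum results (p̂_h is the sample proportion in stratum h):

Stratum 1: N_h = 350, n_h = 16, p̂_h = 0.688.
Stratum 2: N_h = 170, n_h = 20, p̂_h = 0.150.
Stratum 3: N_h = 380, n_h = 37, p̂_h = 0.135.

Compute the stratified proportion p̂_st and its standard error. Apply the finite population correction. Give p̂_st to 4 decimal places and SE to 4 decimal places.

p̂_st ≈ 0.3529, SE ≈ 0.0529

N = 900; stratum weights W_h = N_h/N.
p̂_st = Σ W_h p̂_h = (350·0.688 + 170·0.150 + 380·0.135)/900 = 0.35289
V̂(p̂_st) = Σ W_h² (1 − n_h/N_h) p̂_h(1−p̂_h)/(n_h−1):
  stratum 1: (350/900)²·(1 − 16/350)·0.688·0.312/15 = 0.00206529
  stratum 2: (170/900)²·(1 − 20/170)·0.150·0.850/19 = 0.000211257
  stratum 3: (380/900)²·(1 − 37/380)·0.135·0.865/36 = 0.000521963
V̂(p̂_st) = 0.00279851; SE = √V̂ = 0.052901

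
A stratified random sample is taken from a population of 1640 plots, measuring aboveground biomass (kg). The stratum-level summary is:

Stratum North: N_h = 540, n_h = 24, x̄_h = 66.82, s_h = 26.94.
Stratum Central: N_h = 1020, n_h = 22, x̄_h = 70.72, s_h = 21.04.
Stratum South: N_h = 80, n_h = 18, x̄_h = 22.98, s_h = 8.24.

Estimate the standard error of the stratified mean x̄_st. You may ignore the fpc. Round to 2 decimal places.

V̂(x̄_st) = Σ W_h² s_h²/n_h, with W_h = N_h/N and N = 1640:
  stratum North: (540/1640)²·26.94²/24 = 3.27856
  stratum Central: (1020/1640)²·21.04²/22 = 7.78362
  stratum South: (80/1640)²·8.24²/18 = 0.00897582
V̂(x̄_st) = 11.0712
SE(x̄_st) = √11.0712 = 3.32733

SE(x̄_st) ≈ 3.33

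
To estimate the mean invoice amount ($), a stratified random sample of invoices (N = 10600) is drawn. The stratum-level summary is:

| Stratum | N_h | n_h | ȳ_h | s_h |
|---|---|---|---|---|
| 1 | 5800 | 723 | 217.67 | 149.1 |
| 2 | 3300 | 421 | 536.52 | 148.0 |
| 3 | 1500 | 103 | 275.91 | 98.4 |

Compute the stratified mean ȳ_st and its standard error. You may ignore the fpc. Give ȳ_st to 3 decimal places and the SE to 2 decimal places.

ȳ_st = Σ W_h ȳ_h = (5800·217.67 + 3300·536.52 + 1500·275.91)/10600 = 325.17613
V̂(ȳ_st) = Σ W_h² s_h²/n_h, with W_h = N_h/N and N = 10600:
  stratum 1: (5800/10600)²·149.1²/723 = 9.20579
  stratum 2: (3300/10600)²·148.0²/421 = 5.04263
  stratum 3: (1500/10600)²·98.4²/103 = 1.88245
V̂(ȳ_st) = 16.1309
SE(ȳ_st) = √16.1309 = 4.01633

ȳ_st ≈ 325.176, SE ≈ 4.02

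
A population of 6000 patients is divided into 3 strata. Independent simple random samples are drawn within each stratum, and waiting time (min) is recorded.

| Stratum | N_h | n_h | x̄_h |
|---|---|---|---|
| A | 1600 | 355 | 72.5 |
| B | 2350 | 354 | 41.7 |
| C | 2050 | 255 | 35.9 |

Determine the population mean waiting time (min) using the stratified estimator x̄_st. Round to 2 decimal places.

x̄_st ≈ 47.93

N = Σ N_h = 6000. Stratum weights W_h = N_h/N.
x̄_st = (1600·72.5 + 2350·41.7 + 2050·35.9) / 6000 = 47.9317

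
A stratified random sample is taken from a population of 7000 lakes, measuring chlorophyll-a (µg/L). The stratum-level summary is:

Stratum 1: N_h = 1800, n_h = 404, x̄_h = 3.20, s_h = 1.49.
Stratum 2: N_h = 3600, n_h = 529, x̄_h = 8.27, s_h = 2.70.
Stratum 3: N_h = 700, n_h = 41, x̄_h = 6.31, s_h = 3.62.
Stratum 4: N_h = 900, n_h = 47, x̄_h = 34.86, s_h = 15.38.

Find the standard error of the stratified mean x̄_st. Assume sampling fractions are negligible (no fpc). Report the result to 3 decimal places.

V̂(x̄_st) = Σ W_h² s_h²/n_h, with W_h = N_h/N and N = 7000:
  stratum 1: (1800/7000)²·1.49²/404 = 0.000363362
  stratum 2: (3600/7000)²·2.70²/529 = 0.00364486
  stratum 3: (700/7000)²·3.62²/41 = 0.0031962
  stratum 4: (900/7000)²·15.38²/47 = 0.0831963
V̂(x̄_st) = 0.0904007
SE(x̄_st) = √0.0904007 = 0.300667

SE(x̄_st) ≈ 0.301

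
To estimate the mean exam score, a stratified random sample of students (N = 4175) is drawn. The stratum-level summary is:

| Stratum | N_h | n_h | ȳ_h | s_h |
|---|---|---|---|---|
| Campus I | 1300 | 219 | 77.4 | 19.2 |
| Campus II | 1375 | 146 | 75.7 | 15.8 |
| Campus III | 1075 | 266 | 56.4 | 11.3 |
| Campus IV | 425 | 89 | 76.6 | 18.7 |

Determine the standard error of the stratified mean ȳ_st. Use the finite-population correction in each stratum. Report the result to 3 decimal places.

V̂(ȳ_st) = Σ W_h² (1 − n_h/N_h) s_h²/n_h, with W_h = N_h/N and N = 4175:
  stratum Campus I: (1300/4175)²·(1 − 219/1300)·19.2²/219 = 0.135711
  stratum Campus II: (1375/4175)²·(1 − 146/1375)·15.8²/146 = 0.165769
  stratum Campus III: (1075/4175)²·(1 − 266/1075)·11.3²/266 = 0.0239508
  stratum Campus IV: (425/4175)²·(1 − 89/425)·18.7²/89 = 0.0321891
V̂(ȳ_st) = 0.357619
SE(ȳ_st) = √0.357619 = 0.598013

SE(ȳ_st) ≈ 0.598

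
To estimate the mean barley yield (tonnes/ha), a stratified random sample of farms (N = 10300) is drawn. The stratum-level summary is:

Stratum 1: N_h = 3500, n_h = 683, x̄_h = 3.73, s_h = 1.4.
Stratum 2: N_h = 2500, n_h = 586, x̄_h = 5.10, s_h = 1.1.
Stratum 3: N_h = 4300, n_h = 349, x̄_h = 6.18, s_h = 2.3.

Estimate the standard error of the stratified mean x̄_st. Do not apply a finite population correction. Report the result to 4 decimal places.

V̂(x̄_st) = Σ W_h² s_h²/n_h, with W_h = N_h/N and N = 10300:
  stratum 1: (3500/10300)²·1.4²/683 = 0.000331358
  stratum 2: (2500/10300)²·1.1²/586 = 0.000121645
  stratum 3: (4300/10300)²·2.3²/349 = 0.00264176
V̂(x̄_st) = 0.00309476
SE(x̄_st) = √0.00309476 = 0.0556306

SE(x̄_st) ≈ 0.0556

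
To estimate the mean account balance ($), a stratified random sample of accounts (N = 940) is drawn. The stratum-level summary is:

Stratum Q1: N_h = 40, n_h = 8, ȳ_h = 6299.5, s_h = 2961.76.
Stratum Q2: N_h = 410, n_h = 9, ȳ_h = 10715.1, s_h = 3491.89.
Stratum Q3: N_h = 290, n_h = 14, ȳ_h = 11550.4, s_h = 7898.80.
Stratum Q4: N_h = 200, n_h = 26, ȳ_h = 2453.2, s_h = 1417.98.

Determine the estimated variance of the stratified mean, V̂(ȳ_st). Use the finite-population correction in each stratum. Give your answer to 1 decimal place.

V̂(ȳ_st) = Σ W_h² (1 − n_h/N_h) s_h²/n_h, with W_h = N_h/N and N = 940:
  stratum Q1: (40/940)²·(1 − 8/40)·2961.76²/8 = 1588.42
  stratum Q2: (410/940)²·(1 − 9/410)·3491.89²/9 = 252087
  stratum Q3: (290/940)²·(1 − 14/290)·7898.80²/14 = 403688
  stratum Q4: (200/940)²·(1 − 26/200)·1417.98²/26 = 3045.72
V̂(ȳ_st) = 660409

V̂(ȳ_st) ≈ 660409.3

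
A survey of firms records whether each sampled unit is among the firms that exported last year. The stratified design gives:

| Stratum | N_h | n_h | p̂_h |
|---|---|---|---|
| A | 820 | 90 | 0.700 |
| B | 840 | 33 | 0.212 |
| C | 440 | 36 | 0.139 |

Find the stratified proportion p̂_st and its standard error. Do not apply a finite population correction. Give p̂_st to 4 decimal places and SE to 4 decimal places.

N = 2100; stratum weights W_h = N_h/N.
p̂_st = Σ W_h p̂_h = (820·0.700 + 840·0.212 + 440·0.139)/2100 = 0.38726
V̂(p̂_st) = Σ W_h² p̂_h(1−p̂_h)/(n_h−1):
  stratum A: (820/2100)²·0.700·0.300/89 = 0.000359765
  stratum B: (840/2100)²·0.212·0.788/32 = 0.00083528
  stratum C: (440/2100)²·0.139·0.861/35 = 0.000150112
V̂(p̂_st) = 0.00134516; SE = √V̂ = 0.0366764

p̂_st ≈ 0.3873, SE ≈ 0.0367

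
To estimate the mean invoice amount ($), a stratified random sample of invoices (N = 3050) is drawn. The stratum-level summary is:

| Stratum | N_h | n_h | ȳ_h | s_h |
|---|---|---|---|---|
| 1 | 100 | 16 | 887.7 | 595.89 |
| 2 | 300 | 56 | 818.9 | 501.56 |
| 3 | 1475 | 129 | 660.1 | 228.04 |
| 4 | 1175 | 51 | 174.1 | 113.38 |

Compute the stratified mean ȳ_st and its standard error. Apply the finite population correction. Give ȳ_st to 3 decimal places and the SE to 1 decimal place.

ȳ_st ≈ 495.952, SE ≈ 13.3

ȳ_st = Σ W_h ȳ_h = (100·887.7 + 300·818.9 + 1475·660.1 + 1175·174.1)/3050 = 495.95246
V̂(ȳ_st) = Σ W_h² (1 − n_h/N_h) s_h²/n_h, with W_h = N_h/N and N = 3050:
  stratum 1: (100/3050)²·(1 − 16/100)·595.89²/16 = 20.0397
  stratum 2: (300/3050)²·(1 − 56/300)·501.56²/56 = 35.3484
  stratum 3: (1475/3050)²·(1 − 129/1475)·228.04²/129 = 86.0339
  stratum 4: (1175/3050)²·(1 − 51/1175)·113.38²/51 = 35.7855
V̂(ȳ_st) = 177.208
SE(ȳ_st) = √177.208 = 13.3119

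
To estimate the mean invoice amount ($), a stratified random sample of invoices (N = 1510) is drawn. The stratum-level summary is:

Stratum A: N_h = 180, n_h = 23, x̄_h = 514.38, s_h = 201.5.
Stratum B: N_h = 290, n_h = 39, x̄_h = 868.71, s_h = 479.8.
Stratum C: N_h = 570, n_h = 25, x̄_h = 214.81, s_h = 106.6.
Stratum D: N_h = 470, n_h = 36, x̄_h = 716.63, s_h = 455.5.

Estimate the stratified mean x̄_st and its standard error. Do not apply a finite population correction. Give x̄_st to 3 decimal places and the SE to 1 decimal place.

x̄_st = Σ W_h x̄_h = (180·514.38 + 290·868.71 + 570·214.81 + 470·716.63)/1510 = 532.29940
V̂(x̄_st) = Σ W_h² s_h²/n_h, with W_h = N_h/N and N = 1510:
  stratum A: (180/1510)²·201.5²/23 = 25.085
  stratum B: (290/1510)²·479.8²/39 = 217.72
  stratum C: (570/1510)²·106.6²/25 = 64.7695
  stratum D: (470/1510)²·455.5²/36 = 558.362
V̂(x̄_st) = 865.937
SE(x̄_st) = √865.937 = 29.4268

x̄_st ≈ 532.299, SE ≈ 29.4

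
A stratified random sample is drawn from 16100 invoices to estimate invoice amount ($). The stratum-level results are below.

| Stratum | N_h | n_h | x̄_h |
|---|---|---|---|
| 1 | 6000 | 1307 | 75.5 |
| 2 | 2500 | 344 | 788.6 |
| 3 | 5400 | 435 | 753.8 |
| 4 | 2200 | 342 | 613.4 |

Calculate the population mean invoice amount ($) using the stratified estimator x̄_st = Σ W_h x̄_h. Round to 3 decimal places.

N = Σ N_h = 16100. Stratum weights W_h = N_h/N.
x̄_st = (6000·75.5 + 2500·788.6 + 5400·753.8 + 2200·613.4) / 16100 = 487.23602

x̄_st ≈ 487.236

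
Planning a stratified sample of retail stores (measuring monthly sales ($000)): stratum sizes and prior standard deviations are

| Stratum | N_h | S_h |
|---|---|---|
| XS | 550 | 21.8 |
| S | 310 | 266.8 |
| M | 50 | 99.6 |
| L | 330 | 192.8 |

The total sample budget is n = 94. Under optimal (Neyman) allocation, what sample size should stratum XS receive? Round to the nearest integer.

7

Neyman allocation: n_h = n · N_h S_h / Σ N_i S_i, with n = 94.
  stratum XS: N_h·S_h = 550·21.8 = 11990.00
  stratum S: N_h·S_h = 310·266.8 = 82708.00
  stratum M: N_h·S_h = 50·99.6 = 4980.00
  stratum L: N_h·S_h = 330·192.8 = 63624.00
Σ N_h S_h = 163302.00
n for stratum XS = 94·11990.00/163302.00 = 6.902 → 7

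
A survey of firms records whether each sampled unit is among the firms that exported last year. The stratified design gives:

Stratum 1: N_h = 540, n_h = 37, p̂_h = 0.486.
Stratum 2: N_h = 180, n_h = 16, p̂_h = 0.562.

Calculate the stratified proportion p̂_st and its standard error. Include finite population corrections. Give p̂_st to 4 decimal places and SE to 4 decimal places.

N = 720; stratum weights W_h = N_h/N.
p̂_st = Σ W_h p̂_h = (540·0.486 + 180·0.562)/720 = 0.50500
V̂(p̂_st) = Σ W_h² (1 − n_h/N_h) p̂_h(1−p̂_h)/(n_h−1):
  stratum 1: (540/720)²·(1 − 37/540)·0.486·0.514/36 = 0.00363575
  stratum 2: (180/720)²·(1 − 16/180)·0.562·0.438/15 = 0.000934481
V̂(p̂_st) = 0.00457023; SE = √V̂ = 0.0676035

p̂_st ≈ 0.5050, SE ≈ 0.0676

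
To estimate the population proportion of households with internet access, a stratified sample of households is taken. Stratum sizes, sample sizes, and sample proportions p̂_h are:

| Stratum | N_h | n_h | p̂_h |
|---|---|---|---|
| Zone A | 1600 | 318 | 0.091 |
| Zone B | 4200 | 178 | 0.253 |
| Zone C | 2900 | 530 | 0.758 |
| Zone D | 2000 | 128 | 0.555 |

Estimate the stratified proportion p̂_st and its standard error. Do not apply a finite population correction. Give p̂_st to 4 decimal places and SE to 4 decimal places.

p̂_st ≈ 0.4221, SE ≈ 0.0162

N = 10700; stratum weights W_h = N_h/N.
p̂_st = Σ W_h p̂_h = (1600·0.091 + 4200·0.253 + 2900·0.758 + 2000·0.555)/10700 = 0.42209
V̂(p̂_st) = Σ W_h² p̂_h(1−p̂_h)/(n_h−1):
  stratum Zone A: (1600/10700)²·0.091·0.909/317 = 5.8347e-06
  stratum Zone B: (4200/10700)²·0.253·0.747/177 = 0.000164512
  stratum Zone C: (2900/10700)²·0.758·0.242/529 = 2.54717e-05
  stratum Zone D: (2000/10700)²·0.555·0.445/127 = 6.79425e-05
V̂(p̂_st) = 0.000263761; SE = √V̂ = 0.0162407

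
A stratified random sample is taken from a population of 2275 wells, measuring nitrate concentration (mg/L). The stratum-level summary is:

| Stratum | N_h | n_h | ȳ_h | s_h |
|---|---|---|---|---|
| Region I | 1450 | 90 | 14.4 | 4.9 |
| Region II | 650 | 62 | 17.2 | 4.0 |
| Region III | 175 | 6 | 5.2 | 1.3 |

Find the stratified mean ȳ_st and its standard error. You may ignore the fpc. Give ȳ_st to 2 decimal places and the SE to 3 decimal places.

ȳ_st = Σ W_h ȳ_h = (1450·14.4 + 650·17.2 + 175·5.2)/2275 = 14.49231
V̂(ȳ_st) = Σ W_h² s_h²/n_h, with W_h = N_h/N and N = 2275:
  stratum Region I: (1450/2275)²·4.9²/90 = 0.108373
  stratum Region II: (650/2275)²·4.0²/62 = 0.0210665
  stratum Region III: (175/2275)²·1.3²/6 = 0.00166667
V̂(ȳ_st) = 0.131107
SE(ȳ_st) = √0.131107 = 0.362086

ȳ_st ≈ 14.49, SE ≈ 0.362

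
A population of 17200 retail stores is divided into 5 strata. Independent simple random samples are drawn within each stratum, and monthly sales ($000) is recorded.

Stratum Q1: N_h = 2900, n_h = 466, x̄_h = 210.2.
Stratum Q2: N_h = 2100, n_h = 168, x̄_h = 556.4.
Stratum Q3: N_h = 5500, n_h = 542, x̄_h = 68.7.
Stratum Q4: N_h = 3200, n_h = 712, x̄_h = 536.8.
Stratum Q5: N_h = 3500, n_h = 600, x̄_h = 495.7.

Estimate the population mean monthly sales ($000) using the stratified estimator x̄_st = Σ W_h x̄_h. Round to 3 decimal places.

N = Σ N_h = 17200. Stratum weights W_h = N_h/N.
x̄_st = (2900·210.2 + 2100·556.4 + 5500·68.7 + 3200·536.8 + 3500·495.7) / 17200 = 326.08023

x̄_st ≈ 326.080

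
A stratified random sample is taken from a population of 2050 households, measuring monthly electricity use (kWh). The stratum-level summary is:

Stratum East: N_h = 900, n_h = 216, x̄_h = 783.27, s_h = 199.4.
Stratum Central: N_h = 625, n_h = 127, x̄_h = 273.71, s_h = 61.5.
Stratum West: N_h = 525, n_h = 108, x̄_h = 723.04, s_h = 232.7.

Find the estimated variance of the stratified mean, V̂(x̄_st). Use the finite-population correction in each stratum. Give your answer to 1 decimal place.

V̂(x̄_st) = Σ W_h² (1 − n_h/N_h) s_h²/n_h, with W_h = N_h/N and N = 2050:
  stratum East: (900/2050)²·(1 − 216/900)·199.4²/216 = 26.9642
  stratum Central: (625/2050)²·(1 − 127/625)·61.5²/127 = 2.20571
  stratum West: (525/2050)²·(1 − 108/525)·232.7²/108 = 26.119
V̂(x̄_st) = 55.2889

V̂(x̄_st) ≈ 55.3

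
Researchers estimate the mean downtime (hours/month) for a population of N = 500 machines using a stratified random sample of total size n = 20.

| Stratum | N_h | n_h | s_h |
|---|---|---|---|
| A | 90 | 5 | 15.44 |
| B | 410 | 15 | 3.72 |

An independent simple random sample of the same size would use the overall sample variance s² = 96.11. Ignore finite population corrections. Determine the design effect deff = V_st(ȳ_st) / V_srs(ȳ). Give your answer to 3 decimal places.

deff ≈ 0.451

V̂(ȳ_st) = Σ W_h² s_h²/n_h, with W_h = N_h/N and N = 500:
  stratum A: (90/500)²·15.44²/5 = 1.54479
  stratum B: (410/500)²·3.72²/15 = 0.620329
V_st = 2.16512
V_srs = s²/n = 96.11/20 = 4.8055
deff = V_st / V_srs = 2.16512/4.8055 = 0.4506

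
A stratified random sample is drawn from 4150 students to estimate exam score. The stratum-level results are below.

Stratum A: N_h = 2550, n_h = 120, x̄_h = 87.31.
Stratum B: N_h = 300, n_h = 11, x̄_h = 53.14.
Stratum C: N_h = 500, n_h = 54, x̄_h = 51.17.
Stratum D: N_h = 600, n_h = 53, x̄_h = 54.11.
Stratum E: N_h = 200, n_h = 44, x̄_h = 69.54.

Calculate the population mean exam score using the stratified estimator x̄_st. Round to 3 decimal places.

x̄_st ≈ 74.829

N = Σ N_h = 4150. Stratum weights W_h = N_h/N.
x̄_st = (2550·87.31 + 300·53.14 + 500·51.17 + 600·54.11 + 200·69.54) / 4150 = 74.82928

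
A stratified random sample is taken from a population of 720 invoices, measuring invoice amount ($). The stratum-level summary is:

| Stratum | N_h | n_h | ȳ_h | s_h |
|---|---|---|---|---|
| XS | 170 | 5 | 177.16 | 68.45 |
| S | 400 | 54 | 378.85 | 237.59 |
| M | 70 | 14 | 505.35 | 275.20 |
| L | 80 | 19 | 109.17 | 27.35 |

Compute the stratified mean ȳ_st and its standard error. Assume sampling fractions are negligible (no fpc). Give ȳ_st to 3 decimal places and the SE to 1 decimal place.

ȳ_st = Σ W_h ȳ_h = (170·177.16 + 400·378.85 + 70·505.35 + 80·109.17)/720 = 313.56292
V̂(ȳ_st) = Σ W_h² s_h²/n_h, with W_h = N_h/N and N = 720:
  stratum XS: (170/720)²·68.45²/5 = 52.2408
  stratum S: (400/720)²·237.59²/54 = 322.64
  stratum M: (70/720)²·275.20²/14 = 51.1328
  stratum L: (80/720)²·27.35²/19 = 0.486045
V̂(ȳ_st) = 426.499
SE(ȳ_st) = √426.499 = 20.6519

ȳ_st ≈ 313.563, SE ≈ 20.7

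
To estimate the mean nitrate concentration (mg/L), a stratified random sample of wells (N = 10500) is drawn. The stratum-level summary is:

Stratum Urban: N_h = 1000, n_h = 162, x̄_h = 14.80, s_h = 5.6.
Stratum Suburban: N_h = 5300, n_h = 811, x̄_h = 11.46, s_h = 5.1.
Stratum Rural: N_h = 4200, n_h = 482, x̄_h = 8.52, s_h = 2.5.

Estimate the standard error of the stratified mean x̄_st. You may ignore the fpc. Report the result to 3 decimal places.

SE(x̄_st) ≈ 0.110

V̂(x̄_st) = Σ W_h² s_h²/n_h, with W_h = N_h/N and N = 10500:
  stratum Urban: (1000/10500)²·5.6²/162 = 0.00175583
  stratum Suburban: (5300/10500)²·5.1²/811 = 0.00817133
  stratum Rural: (4200/10500)²·2.5²/482 = 0.00207469
V̂(x̄_st) = 0.0120018
SE(x̄_st) = √0.0120018 = 0.109553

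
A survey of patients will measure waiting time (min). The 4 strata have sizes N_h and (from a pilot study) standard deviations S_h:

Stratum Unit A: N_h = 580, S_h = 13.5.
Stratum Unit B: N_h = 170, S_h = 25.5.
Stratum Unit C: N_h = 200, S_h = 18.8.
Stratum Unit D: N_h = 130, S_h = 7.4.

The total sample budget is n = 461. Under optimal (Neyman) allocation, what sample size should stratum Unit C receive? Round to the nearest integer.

103

Neyman allocation: n_h = n · N_h S_h / Σ N_i S_i, with n = 461.
  stratum Unit A: N_h·S_h = 580·13.5 = 7830.00
  stratum Unit B: N_h·S_h = 170·25.5 = 4335.00
  stratum Unit C: N_h·S_h = 200·18.8 = 3760.00
  stratum Unit D: N_h·S_h = 130·7.4 = 962.00
Σ N_h S_h = 16887.00
n for stratum Unit C = 461·3760.00/16887.00 = 102.645 → 103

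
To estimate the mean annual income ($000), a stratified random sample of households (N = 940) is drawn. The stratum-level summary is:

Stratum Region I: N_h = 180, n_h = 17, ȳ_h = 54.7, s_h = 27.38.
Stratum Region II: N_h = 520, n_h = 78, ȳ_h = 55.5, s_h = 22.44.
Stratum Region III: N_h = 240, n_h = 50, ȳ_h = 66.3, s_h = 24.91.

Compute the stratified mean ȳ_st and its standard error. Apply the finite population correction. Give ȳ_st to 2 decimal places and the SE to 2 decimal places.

ȳ_st ≈ 58.10, SE ≈ 1.95

ȳ_st = Σ W_h ȳ_h = (180·54.7 + 520·55.5 + 240·66.3)/940 = 58.10426
V̂(ȳ_st) = Σ W_h² (1 − n_h/N_h) s_h²/n_h, with W_h = N_h/N and N = 940:
  stratum Region I: (180/940)²·(1 − 17/180)·27.38²/17 = 1.46427
  stratum Region II: (520/940)²·(1 − 78/520)·22.44²/78 = 1.67927
  stratum Region III: (240/940)²·(1 − 50/240)·24.91²/50 = 0.640452
V̂(ȳ_st) = 3.784
SE(ȳ_st) = √3.784 = 1.94525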